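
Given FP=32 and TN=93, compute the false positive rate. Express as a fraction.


FPR = FP / (FP + TN) = 32 / 125 = 32/125.

32/125


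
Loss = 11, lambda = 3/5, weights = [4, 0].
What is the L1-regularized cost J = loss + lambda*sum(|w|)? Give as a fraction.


L1 norm = sum(|w|) = 4. J = 11 + 3/5 * 4 = 67/5.

67/5


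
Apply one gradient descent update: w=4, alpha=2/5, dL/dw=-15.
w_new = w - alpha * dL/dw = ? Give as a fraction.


w_new = 4 - 2/5 * -15 = 4 - -6 = 10.

10


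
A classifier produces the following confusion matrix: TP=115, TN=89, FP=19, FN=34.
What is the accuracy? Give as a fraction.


Accuracy = (TP + TN) / (TP + TN + FP + FN) = (115 + 89) / 257 = 204/257.

204/257


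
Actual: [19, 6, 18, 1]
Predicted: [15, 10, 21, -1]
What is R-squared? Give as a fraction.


Mean(y) = 11. SS_res = 45. SS_tot = 238. R^2 = 1 - 45/(238) = 193/238.

193/238


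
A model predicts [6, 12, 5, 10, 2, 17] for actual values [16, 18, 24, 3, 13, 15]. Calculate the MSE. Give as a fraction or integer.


MSE = (1/6) * ((16-6)^2=100 + (18-12)^2=36 + (24-5)^2=361 + (3-10)^2=49 + (13-2)^2=121 + (15-17)^2=4). Sum = 671. MSE = 671/6.

671/6


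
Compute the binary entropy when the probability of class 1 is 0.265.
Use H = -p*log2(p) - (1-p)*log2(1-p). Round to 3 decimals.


H = -0.265*log2(0.265) - 0.735*log2(0.735) = 0.834.

0.834


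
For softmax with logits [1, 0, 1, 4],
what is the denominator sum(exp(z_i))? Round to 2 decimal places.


Denom = e^1=2.7183 + e^0=1.0000 + e^1=2.7183 + e^4=54.5982. Sum = 61.0348, which rounds to 61.03.

61.03


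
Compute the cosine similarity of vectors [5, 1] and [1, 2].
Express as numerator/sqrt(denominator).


dot = 7. |a|^2 = 26, |b|^2 = 5. cos = 7/sqrt(130).

7/sqrt(130)


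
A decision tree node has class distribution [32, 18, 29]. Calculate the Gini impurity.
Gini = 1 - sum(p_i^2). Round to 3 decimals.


Total = 79. Proportions: 32/79, 18/79, 29/79. sum(p_i^2) = 0.3507. Gini = 1 - 0.3507 = 0.6493, which rounds to 0.649.

0.649


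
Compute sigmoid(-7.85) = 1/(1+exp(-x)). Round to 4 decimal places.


sigma(-7.85) = 1/(1+e^(7.85)) = 1/(1+2565.734317) = 1/2566.734317 = 0.0004.

0.0004


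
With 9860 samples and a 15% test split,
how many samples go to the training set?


Test set = 9860 * 15% = 1479. Training set = 9860 - 1479 = 8381.

8381


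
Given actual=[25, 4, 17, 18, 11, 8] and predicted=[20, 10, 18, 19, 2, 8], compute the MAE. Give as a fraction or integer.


MAE = (1/6) * (|25-20|=5 + |4-10|=6 + |17-18|=1 + |18-19|=1 + |11-2|=9 + |8-8|=0). Sum = 22. MAE = 11/3.

11/3


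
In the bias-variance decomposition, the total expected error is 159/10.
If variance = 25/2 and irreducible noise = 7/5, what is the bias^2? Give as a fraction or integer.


Total error = bias^2 + variance + irreducible noise. So bias^2 = 159/10 - 25/2 - 7/5 = 2.

2


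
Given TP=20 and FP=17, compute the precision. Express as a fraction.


Precision = TP / (TP + FP) = 20 / 37 = 20/37.

20/37


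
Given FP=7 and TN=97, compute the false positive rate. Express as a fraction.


FPR = FP / (FP + TN) = 7 / 104 = 7/104.

7/104


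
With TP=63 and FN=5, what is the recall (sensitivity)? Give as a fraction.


Recall = TP / (TP + FN) = 63 / 68 = 63/68.

63/68


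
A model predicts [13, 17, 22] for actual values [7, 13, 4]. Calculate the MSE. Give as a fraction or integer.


MSE = (1/3) * ((7-13)^2=36 + (13-17)^2=16 + (4-22)^2=324). Sum = 376. MSE = 376/3.

376/3


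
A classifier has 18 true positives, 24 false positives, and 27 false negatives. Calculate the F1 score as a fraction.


Precision = 18/42 = 3/7. Recall = 18/45 = 2/5. F1 = 2*P*R/(P+R) = 12/29.

12/29


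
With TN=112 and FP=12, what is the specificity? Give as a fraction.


Specificity = TN / (TN + FP) = 112 / 124 = 28/31.

28/31


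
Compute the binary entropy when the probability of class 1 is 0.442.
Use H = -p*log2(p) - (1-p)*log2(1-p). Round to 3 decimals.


H = -0.442*log2(0.442) - 0.558*log2(0.558) = 0.990.

0.990


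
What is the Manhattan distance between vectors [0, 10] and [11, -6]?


d = sum of absolute differences: |0-11|=11 + |10--6|=16 = 27.

27


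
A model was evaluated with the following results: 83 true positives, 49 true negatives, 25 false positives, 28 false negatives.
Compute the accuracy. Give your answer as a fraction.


Accuracy = (TP + TN) / (TP + TN + FP + FN) = (83 + 49) / 185 = 132/185.

132/185


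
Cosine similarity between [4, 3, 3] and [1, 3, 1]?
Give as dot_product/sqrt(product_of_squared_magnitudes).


dot = 16. |a|^2 = 34, |b|^2 = 11. cos = 16/sqrt(374).

16/sqrt(374)


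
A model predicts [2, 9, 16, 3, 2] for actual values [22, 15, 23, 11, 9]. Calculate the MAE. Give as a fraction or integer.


MAE = (1/5) * (|22-2|=20 + |15-9|=6 + |23-16|=7 + |11-3|=8 + |9-2|=7). Sum = 48. MAE = 48/5.

48/5


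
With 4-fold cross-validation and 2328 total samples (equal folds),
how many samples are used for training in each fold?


Each validation fold has 2328/4 = 582 samples. Training set = 2328 - 582 = 1746.

1746


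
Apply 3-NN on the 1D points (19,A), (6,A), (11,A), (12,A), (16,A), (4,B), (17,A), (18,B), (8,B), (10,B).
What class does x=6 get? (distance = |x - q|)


Distances: |19-6|=13, |6-6|=0, |11-6|=5, |12-6|=6, |16-6|=10, |4-6|=2, |17-6|=11, |18-6|=12, |8-6|=2, |10-6|=4. 3 nearest: (6,A), (4,B), (8,B). Counts: {'A': 1, 'B': 2}. Majority class: B.

B


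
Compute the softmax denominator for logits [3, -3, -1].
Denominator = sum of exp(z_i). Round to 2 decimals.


Denom = e^3=20.0855 + e^-3=0.0498 + e^-1=0.3679. Sum = 20.5032, which rounds to 20.50.

20.50


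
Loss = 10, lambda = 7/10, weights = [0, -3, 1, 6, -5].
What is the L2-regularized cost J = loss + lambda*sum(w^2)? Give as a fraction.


L2 sq norm = sum(w^2) = 71. J = 10 + 7/10 * 71 = 597/10.

597/10


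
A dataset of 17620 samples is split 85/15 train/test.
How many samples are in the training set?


Test set = 17620 * 15% = 2643. Training set = 17620 - 2643 = 14977.

14977


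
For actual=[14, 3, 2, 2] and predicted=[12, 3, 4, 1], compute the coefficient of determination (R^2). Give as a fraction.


Mean(y) = 21/4. SS_res = 9. SS_tot = 411/4. R^2 = 1 - 9/(411/4) = 125/137.

125/137


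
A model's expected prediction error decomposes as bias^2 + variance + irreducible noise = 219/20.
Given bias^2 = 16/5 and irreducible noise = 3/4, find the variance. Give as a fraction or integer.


Total error = bias^2 + variance + irreducible noise. So variance = 219/20 - 16/5 - 3/4 = 7.

7


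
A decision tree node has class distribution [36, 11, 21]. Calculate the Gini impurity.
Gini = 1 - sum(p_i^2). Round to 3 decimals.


Total = 68. Proportions: 36/68, 11/68, 21/68. sum(p_i^2) = 0.4018. Gini = 1 - 0.4018 = 0.5982, which rounds to 0.598.

0.598


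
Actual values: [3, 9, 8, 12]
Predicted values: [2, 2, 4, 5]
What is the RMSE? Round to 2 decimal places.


MSE = 28.7500. RMSE = sqrt(28.7500) = 5.36.

5.36


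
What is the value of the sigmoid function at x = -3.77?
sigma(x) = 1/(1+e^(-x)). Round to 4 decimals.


sigma(-3.77) = 1/(1+e^(3.77)) = 1/(1+43.380065) = 1/44.380065 = 0.0225.

0.0225


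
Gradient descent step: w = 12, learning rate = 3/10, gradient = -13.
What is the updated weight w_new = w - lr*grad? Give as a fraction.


w_new = 12 - 3/10 * -13 = 12 - -39/10 = 159/10.

159/10


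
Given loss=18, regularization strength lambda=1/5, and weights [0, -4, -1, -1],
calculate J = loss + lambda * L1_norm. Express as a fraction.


L1 norm = sum(|w|) = 6. J = 18 + 1/5 * 6 = 96/5.

96/5


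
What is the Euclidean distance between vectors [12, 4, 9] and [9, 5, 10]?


d = sqrt(sum of squared differences). (12-9)^2=9, (4-5)^2=1, (9-10)^2=1. Sum = 11.

sqrt(11)


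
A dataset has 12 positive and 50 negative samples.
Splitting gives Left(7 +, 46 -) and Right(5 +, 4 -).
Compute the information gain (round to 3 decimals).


H(parent) = 0.7088. H(left) = 0.5631, H(right) = 0.9911. Weighted = (53/62)*0.5631 + (9/62)*0.9911 = 0.6252. IG = 0.7088 - 0.6252 = 0.0836, which rounds to 0.084.

0.084


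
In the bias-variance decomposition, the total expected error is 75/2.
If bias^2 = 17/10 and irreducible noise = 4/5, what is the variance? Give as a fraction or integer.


Total error = bias^2 + variance + irreducible noise. So variance = 75/2 - 17/10 - 4/5 = 35.

35


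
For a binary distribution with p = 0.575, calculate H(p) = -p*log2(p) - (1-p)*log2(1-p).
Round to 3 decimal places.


H = -0.575*log2(0.575) - 0.425*log2(0.425) = 0.984.

0.984


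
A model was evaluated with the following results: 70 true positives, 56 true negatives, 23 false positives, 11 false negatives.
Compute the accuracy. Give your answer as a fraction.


Accuracy = (TP + TN) / (TP + TN + FP + FN) = (70 + 56) / 160 = 63/80.

63/80


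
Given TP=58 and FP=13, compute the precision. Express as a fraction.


Precision = TP / (TP + FP) = 58 / 71 = 58/71.

58/71


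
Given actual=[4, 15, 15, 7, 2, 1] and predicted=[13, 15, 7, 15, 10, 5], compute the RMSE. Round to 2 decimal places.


MSE = 48.1667. RMSE = sqrt(48.1667) = 6.94.

6.94


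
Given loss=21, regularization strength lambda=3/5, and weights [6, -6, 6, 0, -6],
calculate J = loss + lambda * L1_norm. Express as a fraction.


L1 norm = sum(|w|) = 24. J = 21 + 3/5 * 24 = 177/5.

177/5


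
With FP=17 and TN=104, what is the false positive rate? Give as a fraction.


FPR = FP / (FP + TN) = 17 / 121 = 17/121.

17/121


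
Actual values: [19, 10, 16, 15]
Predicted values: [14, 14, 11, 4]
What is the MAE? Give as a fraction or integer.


MAE = (1/4) * (|19-14|=5 + |10-14|=4 + |16-11|=5 + |15-4|=11). Sum = 25. MAE = 25/4.

25/4


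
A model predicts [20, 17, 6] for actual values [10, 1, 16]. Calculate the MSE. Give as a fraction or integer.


MSE = (1/3) * ((10-20)^2=100 + (1-17)^2=256 + (16-6)^2=100). Sum = 456. MSE = 152.

152


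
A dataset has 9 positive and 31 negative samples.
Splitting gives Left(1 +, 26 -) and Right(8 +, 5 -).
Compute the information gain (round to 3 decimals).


H(parent) = 0.7692. H(left) = 0.2285, H(right) = 0.9612. Weighted = (27/40)*0.2285 + (13/40)*0.9612 = 0.4666. IG = 0.7692 - 0.4666 = 0.3026, which rounds to 0.303.

0.303


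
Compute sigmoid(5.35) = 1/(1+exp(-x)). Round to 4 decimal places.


sigma(5.35) = 1/(1+e^(-5.35)) = 1/(1+0.004748) = 1/1.004748 = 0.9953.

0.9953


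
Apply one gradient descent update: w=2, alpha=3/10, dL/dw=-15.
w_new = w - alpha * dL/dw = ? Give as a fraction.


w_new = 2 - 3/10 * -15 = 2 - -9/2 = 13/2.

13/2


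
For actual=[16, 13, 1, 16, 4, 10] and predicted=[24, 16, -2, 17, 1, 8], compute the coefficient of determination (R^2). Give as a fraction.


Mean(y) = 10. SS_res = 96. SS_tot = 198. R^2 = 1 - 96/(198) = 17/33.

17/33


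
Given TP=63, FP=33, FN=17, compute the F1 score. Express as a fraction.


Precision = 63/96 = 21/32. Recall = 63/80 = 63/80. F1 = 2*P*R/(P+R) = 63/88.

63/88


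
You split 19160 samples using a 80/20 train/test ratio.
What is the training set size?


Test set = 19160 * 20% = 3832. Training set = 19160 - 3832 = 15328.

15328


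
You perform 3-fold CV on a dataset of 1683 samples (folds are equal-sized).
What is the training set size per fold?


Each validation fold has 1683/3 = 561 samples. Training set = 1683 - 561 = 1122.

1122


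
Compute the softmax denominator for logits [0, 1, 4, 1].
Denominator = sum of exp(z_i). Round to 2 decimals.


Denom = e^0=1.0000 + e^1=2.7183 + e^4=54.5982 + e^1=2.7183. Sum = 61.0348, which rounds to 61.03.

61.03


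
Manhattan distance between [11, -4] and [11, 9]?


d = sum of absolute differences: |11-11|=0 + |-4-9|=13 = 13.

13


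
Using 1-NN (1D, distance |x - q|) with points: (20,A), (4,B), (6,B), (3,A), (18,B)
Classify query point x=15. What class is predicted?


Distances: |20-15|=5, |4-15|=11, |6-15|=9, |3-15|=12, |18-15|=3. 1 nearest: (18,B). Counts: {'B': 1}. Majority class: B.

B


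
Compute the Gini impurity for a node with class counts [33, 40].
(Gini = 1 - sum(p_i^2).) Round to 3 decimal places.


Total = 73. Proportions: 33/73, 40/73. sum(p_i^2) = 0.5046. Gini = 1 - 0.5046 = 0.4954, which rounds to 0.495.

0.495


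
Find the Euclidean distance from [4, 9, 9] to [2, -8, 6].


d = sqrt(sum of squared differences). (4-2)^2=4, (9--8)^2=289, (9-6)^2=9. Sum = 302.

sqrt(302)


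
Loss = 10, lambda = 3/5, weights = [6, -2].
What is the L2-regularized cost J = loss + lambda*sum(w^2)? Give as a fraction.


L2 sq norm = sum(w^2) = 40. J = 10 + 3/5 * 40 = 34.

34


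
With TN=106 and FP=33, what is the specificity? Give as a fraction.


Specificity = TN / (TN + FP) = 106 / 139 = 106/139.

106/139


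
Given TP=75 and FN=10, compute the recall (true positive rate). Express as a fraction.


Recall = TP / (TP + FN) = 75 / 85 = 15/17.

15/17


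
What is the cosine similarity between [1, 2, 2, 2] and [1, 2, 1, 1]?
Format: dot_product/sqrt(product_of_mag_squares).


dot = 9. |a|^2 = 13, |b|^2 = 7. cos = 9/sqrt(91).

9/sqrt(91)


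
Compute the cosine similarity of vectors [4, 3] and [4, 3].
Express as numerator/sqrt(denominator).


dot = 25. |a|^2 = 25, |b|^2 = 25. cos = 25/sqrt(625).

25/sqrt(625)


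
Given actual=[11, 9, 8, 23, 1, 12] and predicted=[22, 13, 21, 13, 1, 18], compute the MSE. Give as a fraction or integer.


MSE = (1/6) * ((11-22)^2=121 + (9-13)^2=16 + (8-21)^2=169 + (23-13)^2=100 + (1-1)^2=0 + (12-18)^2=36). Sum = 442. MSE = 221/3.

221/3


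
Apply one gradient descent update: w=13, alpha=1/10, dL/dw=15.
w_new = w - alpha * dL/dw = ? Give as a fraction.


w_new = 13 - 1/10 * 15 = 13 - 3/2 = 23/2.

23/2


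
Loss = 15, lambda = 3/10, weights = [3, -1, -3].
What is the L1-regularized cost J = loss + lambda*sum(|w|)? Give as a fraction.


L1 norm = sum(|w|) = 7. J = 15 + 3/10 * 7 = 171/10.

171/10


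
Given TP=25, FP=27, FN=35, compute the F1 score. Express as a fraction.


Precision = 25/52 = 25/52. Recall = 25/60 = 5/12. F1 = 2*P*R/(P+R) = 25/56.

25/56


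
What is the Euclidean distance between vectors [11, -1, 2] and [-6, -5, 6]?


d = sqrt(sum of squared differences). (11--6)^2=289, (-1--5)^2=16, (2-6)^2=16. Sum = 321.

sqrt(321)


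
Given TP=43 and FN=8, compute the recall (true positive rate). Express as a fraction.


Recall = TP / (TP + FN) = 43 / 51 = 43/51.

43/51


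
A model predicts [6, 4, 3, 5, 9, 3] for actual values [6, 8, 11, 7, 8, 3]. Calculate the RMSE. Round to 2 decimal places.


MSE = 14.1667. RMSE = sqrt(14.1667) = 3.76.

3.76


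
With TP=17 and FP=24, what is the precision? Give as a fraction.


Precision = TP / (TP + FP) = 17 / 41 = 17/41.

17/41


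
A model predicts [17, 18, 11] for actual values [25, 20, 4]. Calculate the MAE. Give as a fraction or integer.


MAE = (1/3) * (|25-17|=8 + |20-18|=2 + |4-11|=7). Sum = 17. MAE = 17/3.

17/3


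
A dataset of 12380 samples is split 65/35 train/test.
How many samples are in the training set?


Test set = 12380 * 35% = 4333. Training set = 12380 - 4333 = 8047.

8047


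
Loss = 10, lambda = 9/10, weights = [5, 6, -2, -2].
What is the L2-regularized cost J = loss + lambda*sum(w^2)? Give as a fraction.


L2 sq norm = sum(w^2) = 69. J = 10 + 9/10 * 69 = 721/10.

721/10


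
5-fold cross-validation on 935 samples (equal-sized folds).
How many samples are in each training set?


Each validation fold has 935/5 = 187 samples. Training set = 935 - 187 = 748.

748


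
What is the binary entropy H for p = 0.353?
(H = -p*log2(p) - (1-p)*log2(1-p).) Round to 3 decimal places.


H = -0.353*log2(0.353) - 0.647*log2(0.647) = 0.937.

0.937


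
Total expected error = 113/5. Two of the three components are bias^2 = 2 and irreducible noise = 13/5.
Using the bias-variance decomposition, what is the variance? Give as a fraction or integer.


Total error = bias^2 + variance + irreducible noise. So variance = 113/5 - 2 - 13/5 = 18.

18


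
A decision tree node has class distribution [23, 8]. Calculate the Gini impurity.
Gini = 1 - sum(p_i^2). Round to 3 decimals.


Total = 31. Proportions: 23/31, 8/31. sum(p_i^2) = 0.6171. Gini = 1 - 0.6171 = 0.3829, which rounds to 0.383.

0.383


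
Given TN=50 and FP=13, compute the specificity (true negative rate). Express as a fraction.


Specificity = TN / (TN + FP) = 50 / 63 = 50/63.

50/63


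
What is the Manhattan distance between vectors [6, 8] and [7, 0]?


d = sum of absolute differences: |6-7|=1 + |8-0|=8 = 9.

9


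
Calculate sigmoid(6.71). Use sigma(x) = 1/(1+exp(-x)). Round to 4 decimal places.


sigma(6.71) = 1/(1+e^(-6.71)) = 1/(1+0.001219) = 1/1.001219 = 0.9988.

0.9988


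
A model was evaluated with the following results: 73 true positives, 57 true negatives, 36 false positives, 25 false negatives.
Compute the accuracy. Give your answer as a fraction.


Accuracy = (TP + TN) / (TP + TN + FP + FN) = (73 + 57) / 191 = 130/191.

130/191


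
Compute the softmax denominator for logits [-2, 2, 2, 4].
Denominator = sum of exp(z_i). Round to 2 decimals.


Denom = e^-2=0.1353 + e^2=7.3891 + e^2=7.3891 + e^4=54.5982. Sum = 69.5117, which rounds to 69.51.

69.51


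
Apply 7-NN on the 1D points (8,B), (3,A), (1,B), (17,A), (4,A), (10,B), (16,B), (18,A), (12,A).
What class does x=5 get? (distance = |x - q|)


Distances: |8-5|=3, |3-5|=2, |1-5|=4, |17-5|=12, |4-5|=1, |10-5|=5, |16-5|=11, |18-5|=13, |12-5|=7. 7 nearest: (4,A), (3,A), (8,B), (1,B), (10,B), (12,A), (16,B). Counts: {'A': 3, 'B': 4}. Majority class: B.

B


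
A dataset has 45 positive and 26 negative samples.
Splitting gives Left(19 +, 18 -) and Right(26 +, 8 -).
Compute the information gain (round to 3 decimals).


H(parent) = 0.9477. H(left) = 0.9995, H(right) = 0.7871. Weighted = (37/71)*0.9995 + (34/71)*0.7871 = 0.8978. IG = 0.9477 - 0.8978 = 0.0499, which rounds to 0.050.

0.050


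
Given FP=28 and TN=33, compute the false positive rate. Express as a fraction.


FPR = FP / (FP + TN) = 28 / 61 = 28/61.

28/61


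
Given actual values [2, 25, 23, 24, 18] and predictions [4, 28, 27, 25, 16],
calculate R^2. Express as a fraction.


Mean(y) = 92/5. SS_res = 34. SS_tot = 1826/5. R^2 = 1 - 34/(1826/5) = 828/913.

828/913


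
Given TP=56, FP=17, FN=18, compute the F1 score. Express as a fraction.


Precision = 56/73 = 56/73. Recall = 56/74 = 28/37. F1 = 2*P*R/(P+R) = 16/21.

16/21


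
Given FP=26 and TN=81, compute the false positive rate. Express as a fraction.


FPR = FP / (FP + TN) = 26 / 107 = 26/107.

26/107


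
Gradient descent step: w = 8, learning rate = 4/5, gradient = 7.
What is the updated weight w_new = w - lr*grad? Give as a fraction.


w_new = 8 - 4/5 * 7 = 8 - 28/5 = 12/5.

12/5


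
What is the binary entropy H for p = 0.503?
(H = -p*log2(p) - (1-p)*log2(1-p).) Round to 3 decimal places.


H = -0.503*log2(0.503) - 0.497*log2(0.497) = 1.000.

1.000


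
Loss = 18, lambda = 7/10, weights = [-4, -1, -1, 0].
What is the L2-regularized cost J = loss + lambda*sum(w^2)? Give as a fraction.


L2 sq norm = sum(w^2) = 18. J = 18 + 7/10 * 18 = 153/5.

153/5


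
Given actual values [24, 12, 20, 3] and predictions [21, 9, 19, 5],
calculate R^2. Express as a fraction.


Mean(y) = 59/4. SS_res = 23. SS_tot = 1035/4. R^2 = 1 - 23/(1035/4) = 41/45.

41/45


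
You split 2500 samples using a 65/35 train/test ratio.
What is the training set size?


Test set = 2500 * 35% = 875. Training set = 2500 - 875 = 1625.

1625


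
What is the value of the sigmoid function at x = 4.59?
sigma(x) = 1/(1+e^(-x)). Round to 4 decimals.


sigma(4.59) = 1/(1+e^(-4.59)) = 1/(1+0.010153) = 1/1.010153 = 0.9899.

0.9899


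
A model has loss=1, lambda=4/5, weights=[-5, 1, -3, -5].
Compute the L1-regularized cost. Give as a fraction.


L1 norm = sum(|w|) = 14. J = 1 + 4/5 * 14 = 61/5.

61/5


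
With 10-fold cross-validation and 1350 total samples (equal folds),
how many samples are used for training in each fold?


Each validation fold has 1350/10 = 135 samples. Training set = 1350 - 135 = 1215.

1215


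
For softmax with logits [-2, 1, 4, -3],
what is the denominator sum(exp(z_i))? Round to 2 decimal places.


Denom = e^-2=0.1353 + e^1=2.7183 + e^4=54.5982 + e^-3=0.0498. Sum = 57.5016, which rounds to 57.50.

57.50


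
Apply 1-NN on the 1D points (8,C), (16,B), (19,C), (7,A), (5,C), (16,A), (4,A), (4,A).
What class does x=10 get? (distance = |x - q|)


Distances: |8-10|=2, |16-10|=6, |19-10|=9, |7-10|=3, |5-10|=5, |16-10|=6, |4-10|=6, |4-10|=6. 1 nearest: (8,C). Counts: {'C': 1}. Majority class: C.

C


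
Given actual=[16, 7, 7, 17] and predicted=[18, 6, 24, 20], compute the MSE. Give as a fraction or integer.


MSE = (1/4) * ((16-18)^2=4 + (7-6)^2=1 + (7-24)^2=289 + (17-20)^2=9). Sum = 303. MSE = 303/4.

303/4


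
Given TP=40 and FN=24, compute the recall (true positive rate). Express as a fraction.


Recall = TP / (TP + FN) = 40 / 64 = 5/8.

5/8


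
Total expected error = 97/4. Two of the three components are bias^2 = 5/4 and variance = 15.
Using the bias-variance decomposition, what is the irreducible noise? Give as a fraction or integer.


Total error = bias^2 + variance + irreducible noise. So irreducible noise = 97/4 - 5/4 - 15 = 8.

8


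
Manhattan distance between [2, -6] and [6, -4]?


d = sum of absolute differences: |2-6|=4 + |-6--4|=2 = 6.

6


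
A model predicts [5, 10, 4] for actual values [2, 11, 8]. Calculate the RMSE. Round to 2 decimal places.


MSE = 8.6667. RMSE = sqrt(8.6667) = 2.94.

2.94


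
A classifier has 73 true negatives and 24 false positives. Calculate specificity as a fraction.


Specificity = TN / (TN + FP) = 73 / 97 = 73/97.

73/97


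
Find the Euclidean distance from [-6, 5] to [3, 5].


d = sqrt(sum of squared differences). (-6-3)^2=81, (5-5)^2=0. Sum = 81.

9


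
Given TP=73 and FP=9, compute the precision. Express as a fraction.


Precision = TP / (TP + FP) = 73 / 82 = 73/82.

73/82


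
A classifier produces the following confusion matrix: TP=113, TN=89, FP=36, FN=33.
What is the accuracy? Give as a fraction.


Accuracy = (TP + TN) / (TP + TN + FP + FN) = (113 + 89) / 271 = 202/271.

202/271


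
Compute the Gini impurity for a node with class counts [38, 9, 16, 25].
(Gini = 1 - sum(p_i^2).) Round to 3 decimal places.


Total = 88. Proportions: 38/88, 9/88, 16/88, 25/88. sum(p_i^2) = 0.3107. Gini = 1 - 0.3107 = 0.6893, which rounds to 0.689.

0.689


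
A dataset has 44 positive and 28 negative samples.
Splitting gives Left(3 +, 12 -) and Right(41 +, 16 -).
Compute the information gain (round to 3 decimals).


H(parent) = 0.9641. H(left) = 0.7219, H(right) = 0.8564. Weighted = (15/72)*0.7219 + (57/72)*0.8564 = 0.8284. IG = 0.9641 - 0.8284 = 0.1357, which rounds to 0.136.

0.136


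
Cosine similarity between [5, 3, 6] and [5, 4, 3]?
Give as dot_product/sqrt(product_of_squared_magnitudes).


dot = 55. |a|^2 = 70, |b|^2 = 50. cos = 55/sqrt(3500).

55/sqrt(3500)


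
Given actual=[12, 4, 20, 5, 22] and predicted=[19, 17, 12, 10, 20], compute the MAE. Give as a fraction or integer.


MAE = (1/5) * (|12-19|=7 + |4-17|=13 + |20-12|=8 + |5-10|=5 + |22-20|=2). Sum = 35. MAE = 7.

7


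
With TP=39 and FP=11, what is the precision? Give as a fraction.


Precision = TP / (TP + FP) = 39 / 50 = 39/50.

39/50


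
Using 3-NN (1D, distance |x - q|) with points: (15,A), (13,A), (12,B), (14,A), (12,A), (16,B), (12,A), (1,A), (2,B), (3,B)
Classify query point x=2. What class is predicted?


Distances: |15-2|=13, |13-2|=11, |12-2|=10, |14-2|=12, |12-2|=10, |16-2|=14, |12-2|=10, |1-2|=1, |2-2|=0, |3-2|=1. 3 nearest: (2,B), (1,A), (3,B). Counts: {'B': 2, 'A': 1}. Majority class: B.

B


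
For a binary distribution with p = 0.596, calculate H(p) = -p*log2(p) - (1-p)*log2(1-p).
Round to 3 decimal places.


H = -0.596*log2(0.596) - 0.404*log2(0.404) = 0.973.

0.973


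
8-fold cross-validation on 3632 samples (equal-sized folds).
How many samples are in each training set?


Each validation fold has 3632/8 = 454 samples. Training set = 3632 - 454 = 3178.

3178


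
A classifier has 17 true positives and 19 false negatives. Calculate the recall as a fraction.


Recall = TP / (TP + FN) = 17 / 36 = 17/36.

17/36


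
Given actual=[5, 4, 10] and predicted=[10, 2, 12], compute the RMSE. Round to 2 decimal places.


MSE = 11.0000. RMSE = sqrt(11.0000) = 3.32.

3.32


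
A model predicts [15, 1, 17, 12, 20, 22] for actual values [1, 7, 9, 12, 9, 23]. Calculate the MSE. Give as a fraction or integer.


MSE = (1/6) * ((1-15)^2=196 + (7-1)^2=36 + (9-17)^2=64 + (12-12)^2=0 + (9-20)^2=121 + (23-22)^2=1). Sum = 418. MSE = 209/3.

209/3


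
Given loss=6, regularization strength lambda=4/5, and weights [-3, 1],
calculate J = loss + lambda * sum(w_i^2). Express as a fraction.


L2 sq norm = sum(w^2) = 10. J = 6 + 4/5 * 10 = 14.

14


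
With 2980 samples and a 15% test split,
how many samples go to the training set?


Test set = 2980 * 15% = 447. Training set = 2980 - 447 = 2533.

2533


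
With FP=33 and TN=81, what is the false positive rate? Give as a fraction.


FPR = FP / (FP + TN) = 33 / 114 = 11/38.

11/38


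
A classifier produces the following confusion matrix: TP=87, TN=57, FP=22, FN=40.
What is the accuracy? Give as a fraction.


Accuracy = (TP + TN) / (TP + TN + FP + FN) = (87 + 57) / 206 = 72/103.

72/103


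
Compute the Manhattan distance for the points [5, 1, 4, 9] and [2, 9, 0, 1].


d = sum of absolute differences: |5-2|=3 + |1-9|=8 + |4-0|=4 + |9-1|=8 = 23.

23


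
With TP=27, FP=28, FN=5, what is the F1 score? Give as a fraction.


Precision = 27/55 = 27/55. Recall = 27/32 = 27/32. F1 = 2*P*R/(P+R) = 18/29.

18/29


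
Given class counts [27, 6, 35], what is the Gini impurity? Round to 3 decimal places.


Total = 68. Proportions: 27/68, 6/68, 35/68. sum(p_i^2) = 0.4304. Gini = 1 - 0.4304 = 0.5696, which rounds to 0.570.

0.570


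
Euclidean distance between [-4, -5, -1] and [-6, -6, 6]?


d = sqrt(sum of squared differences). (-4--6)^2=4, (-5--6)^2=1, (-1-6)^2=49. Sum = 54.

sqrt(54)


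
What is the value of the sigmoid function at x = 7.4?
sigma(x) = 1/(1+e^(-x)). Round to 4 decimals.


sigma(7.4) = 1/(1+e^(-7.4)) = 1/(1+0.000611) = 1/1.000611 = 0.9994.

0.9994


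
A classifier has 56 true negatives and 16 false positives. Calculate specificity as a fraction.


Specificity = TN / (TN + FP) = 56 / 72 = 7/9.

7/9


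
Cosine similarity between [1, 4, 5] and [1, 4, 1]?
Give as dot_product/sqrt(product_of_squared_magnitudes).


dot = 22. |a|^2 = 42, |b|^2 = 18. cos = 22/sqrt(756).

22/sqrt(756)


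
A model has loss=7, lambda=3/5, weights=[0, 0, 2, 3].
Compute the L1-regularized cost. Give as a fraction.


L1 norm = sum(|w|) = 5. J = 7 + 3/5 * 5 = 10.

10


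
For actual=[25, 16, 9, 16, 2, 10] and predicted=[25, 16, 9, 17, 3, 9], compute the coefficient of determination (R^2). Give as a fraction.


Mean(y) = 13. SS_res = 3. SS_tot = 308. R^2 = 1 - 3/(308) = 305/308.

305/308


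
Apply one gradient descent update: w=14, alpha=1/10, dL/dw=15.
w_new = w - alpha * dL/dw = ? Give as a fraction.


w_new = 14 - 1/10 * 15 = 14 - 3/2 = 25/2.

25/2


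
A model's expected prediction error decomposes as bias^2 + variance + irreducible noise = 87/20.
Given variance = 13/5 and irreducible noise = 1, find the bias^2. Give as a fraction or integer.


Total error = bias^2 + variance + irreducible noise. So bias^2 = 87/20 - 13/5 - 1 = 3/4.

3/4


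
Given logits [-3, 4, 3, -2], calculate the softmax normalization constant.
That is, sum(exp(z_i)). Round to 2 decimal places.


Denom = e^-3=0.0498 + e^4=54.5982 + e^3=20.0855 + e^-2=0.1353. Sum = 74.8688, which rounds to 74.87.

74.87


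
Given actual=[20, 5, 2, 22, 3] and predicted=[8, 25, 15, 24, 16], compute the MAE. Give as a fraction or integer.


MAE = (1/5) * (|20-8|=12 + |5-25|=20 + |2-15|=13 + |22-24|=2 + |3-16|=13). Sum = 60. MAE = 12.

12


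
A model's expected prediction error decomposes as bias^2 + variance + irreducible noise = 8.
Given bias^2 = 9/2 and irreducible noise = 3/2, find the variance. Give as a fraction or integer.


Total error = bias^2 + variance + irreducible noise. So variance = 8 - 9/2 - 3/2 = 2.

2


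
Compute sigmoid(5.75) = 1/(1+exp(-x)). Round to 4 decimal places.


sigma(5.75) = 1/(1+e^(-5.75)) = 1/(1+0.003183) = 1/1.003183 = 0.9968.

0.9968


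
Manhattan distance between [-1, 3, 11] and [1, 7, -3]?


d = sum of absolute differences: |-1-1|=2 + |3-7|=4 + |11--3|=14 = 20.

20


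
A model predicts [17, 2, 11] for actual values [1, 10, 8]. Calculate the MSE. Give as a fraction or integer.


MSE = (1/3) * ((1-17)^2=256 + (10-2)^2=64 + (8-11)^2=9). Sum = 329. MSE = 329/3.

329/3


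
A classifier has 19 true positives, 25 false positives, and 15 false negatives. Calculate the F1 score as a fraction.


Precision = 19/44 = 19/44. Recall = 19/34 = 19/34. F1 = 2*P*R/(P+R) = 19/39.

19/39


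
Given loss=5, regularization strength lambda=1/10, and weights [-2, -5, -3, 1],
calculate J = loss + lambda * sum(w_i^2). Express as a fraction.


L2 sq norm = sum(w^2) = 39. J = 5 + 1/10 * 39 = 89/10.

89/10


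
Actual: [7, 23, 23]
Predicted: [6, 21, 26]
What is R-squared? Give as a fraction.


Mean(y) = 53/3. SS_res = 14. SS_tot = 512/3. R^2 = 1 - 14/(512/3) = 235/256.

235/256


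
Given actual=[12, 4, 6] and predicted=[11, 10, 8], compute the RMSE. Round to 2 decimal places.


MSE = 13.6667. RMSE = sqrt(13.6667) = 3.70.

3.70


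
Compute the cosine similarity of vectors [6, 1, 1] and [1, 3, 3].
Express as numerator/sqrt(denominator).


dot = 12. |a|^2 = 38, |b|^2 = 19. cos = 12/sqrt(722).

12/sqrt(722)


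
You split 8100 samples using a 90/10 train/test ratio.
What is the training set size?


Test set = 8100 * 10% = 810. Training set = 8100 - 810 = 7290.

7290


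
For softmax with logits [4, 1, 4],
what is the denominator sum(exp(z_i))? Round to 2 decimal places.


Denom = e^4=54.5982 + e^1=2.7183 + e^4=54.5982. Sum = 111.9147, which rounds to 111.91.

111.91


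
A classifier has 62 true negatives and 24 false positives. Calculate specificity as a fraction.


Specificity = TN / (TN + FP) = 62 / 86 = 31/43.

31/43


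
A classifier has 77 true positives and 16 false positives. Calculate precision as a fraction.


Precision = TP / (TP + FP) = 77 / 93 = 77/93.

77/93


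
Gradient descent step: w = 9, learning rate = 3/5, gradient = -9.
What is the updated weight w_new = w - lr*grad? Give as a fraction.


w_new = 9 - 3/5 * -9 = 9 - -27/5 = 72/5.

72/5


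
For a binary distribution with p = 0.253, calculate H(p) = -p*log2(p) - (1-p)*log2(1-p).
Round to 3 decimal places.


H = -0.253*log2(0.253) - 0.747*log2(0.747) = 0.816.

0.816


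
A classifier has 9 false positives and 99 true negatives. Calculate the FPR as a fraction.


FPR = FP / (FP + TN) = 9 / 108 = 1/12.

1/12


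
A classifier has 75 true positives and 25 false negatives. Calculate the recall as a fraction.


Recall = TP / (TP + FN) = 75 / 100 = 3/4.

3/4


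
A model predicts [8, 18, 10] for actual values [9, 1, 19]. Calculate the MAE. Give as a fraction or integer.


MAE = (1/3) * (|9-8|=1 + |1-18|=17 + |19-10|=9). Sum = 27. MAE = 9.

9


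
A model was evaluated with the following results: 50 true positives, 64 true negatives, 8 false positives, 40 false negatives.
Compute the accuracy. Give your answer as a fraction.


Accuracy = (TP + TN) / (TP + TN + FP + FN) = (50 + 64) / 162 = 19/27.

19/27


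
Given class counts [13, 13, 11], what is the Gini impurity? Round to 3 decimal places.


Total = 37. Proportions: 13/37, 13/37, 11/37. sum(p_i^2) = 0.3353. Gini = 1 - 0.3353 = 0.6647, which rounds to 0.665.

0.665


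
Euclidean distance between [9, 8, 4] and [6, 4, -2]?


d = sqrt(sum of squared differences). (9-6)^2=9, (8-4)^2=16, (4--2)^2=36. Sum = 61.

sqrt(61)


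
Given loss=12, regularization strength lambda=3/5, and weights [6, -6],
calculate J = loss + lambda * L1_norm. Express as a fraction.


L1 norm = sum(|w|) = 12. J = 12 + 3/5 * 12 = 96/5.

96/5


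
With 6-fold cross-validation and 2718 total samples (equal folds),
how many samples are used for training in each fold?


Each validation fold has 2718/6 = 453 samples. Training set = 2718 - 453 = 2265.

2265


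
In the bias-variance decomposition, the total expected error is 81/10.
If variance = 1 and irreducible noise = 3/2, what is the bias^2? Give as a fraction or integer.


Total error = bias^2 + variance + irreducible noise. So bias^2 = 81/10 - 1 - 3/2 = 28/5.

28/5


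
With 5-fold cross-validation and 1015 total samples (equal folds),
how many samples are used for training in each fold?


Each validation fold has 1015/5 = 203 samples. Training set = 1015 - 203 = 812.

812


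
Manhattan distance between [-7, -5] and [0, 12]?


d = sum of absolute differences: |-7-0|=7 + |-5-12|=17 = 24.

24


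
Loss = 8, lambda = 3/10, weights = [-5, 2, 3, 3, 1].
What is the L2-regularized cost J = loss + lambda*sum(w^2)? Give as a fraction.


L2 sq norm = sum(w^2) = 48. J = 8 + 3/10 * 48 = 112/5.

112/5


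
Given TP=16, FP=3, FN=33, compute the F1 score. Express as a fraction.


Precision = 16/19 = 16/19. Recall = 16/49 = 16/49. F1 = 2*P*R/(P+R) = 8/17.

8/17


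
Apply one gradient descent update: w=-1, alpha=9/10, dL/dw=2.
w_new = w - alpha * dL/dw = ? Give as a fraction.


w_new = -1 - 9/10 * 2 = -1 - 9/5 = -14/5.

-14/5


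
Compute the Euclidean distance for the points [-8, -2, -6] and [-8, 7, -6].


d = sqrt(sum of squared differences). (-8--8)^2=0, (-2-7)^2=81, (-6--6)^2=0. Sum = 81.

9


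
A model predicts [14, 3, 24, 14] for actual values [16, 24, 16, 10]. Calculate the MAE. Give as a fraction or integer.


MAE = (1/4) * (|16-14|=2 + |24-3|=21 + |16-24|=8 + |10-14|=4). Sum = 35. MAE = 35/4.

35/4


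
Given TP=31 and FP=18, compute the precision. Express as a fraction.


Precision = TP / (TP + FP) = 31 / 49 = 31/49.

31/49


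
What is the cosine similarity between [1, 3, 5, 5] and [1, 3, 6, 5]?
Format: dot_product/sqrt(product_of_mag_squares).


dot = 65. |a|^2 = 60, |b|^2 = 71. cos = 65/sqrt(4260).

65/sqrt(4260)


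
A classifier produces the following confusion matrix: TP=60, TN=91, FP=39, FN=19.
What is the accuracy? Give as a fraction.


Accuracy = (TP + TN) / (TP + TN + FP + FN) = (60 + 91) / 209 = 151/209.

151/209


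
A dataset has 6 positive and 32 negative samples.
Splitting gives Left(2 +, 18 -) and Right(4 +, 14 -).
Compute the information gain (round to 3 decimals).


H(parent) = 0.6292. H(left) = 0.4690, H(right) = 0.7642. Weighted = (20/38)*0.4690 + (18/38)*0.7642 = 0.6088. IG = 0.6292 - 0.6088 = 0.0204, which rounds to 0.020.

0.020


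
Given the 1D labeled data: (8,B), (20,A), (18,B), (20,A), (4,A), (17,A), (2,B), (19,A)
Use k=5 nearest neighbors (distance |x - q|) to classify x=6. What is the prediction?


Distances: |8-6|=2, |20-6|=14, |18-6|=12, |20-6|=14, |4-6|=2, |17-6|=11, |2-6|=4, |19-6|=13. 5 nearest: (4,A), (8,B), (2,B), (17,A), (18,B). Counts: {'A': 2, 'B': 3}. Majority class: B.

B


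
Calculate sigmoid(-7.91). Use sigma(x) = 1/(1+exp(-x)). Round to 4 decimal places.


sigma(-7.91) = 1/(1+e^(7.91)) = 1/(1+2724.390466) = 1/2725.390466 = 0.0004.

0.0004


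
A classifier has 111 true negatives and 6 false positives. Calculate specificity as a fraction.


Specificity = TN / (TN + FP) = 111 / 117 = 37/39.

37/39


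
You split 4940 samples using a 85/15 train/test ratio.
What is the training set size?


Test set = 4940 * 15% = 741. Training set = 4940 - 741 = 4199.

4199


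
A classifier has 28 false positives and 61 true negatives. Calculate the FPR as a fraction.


FPR = FP / (FP + TN) = 28 / 89 = 28/89.

28/89


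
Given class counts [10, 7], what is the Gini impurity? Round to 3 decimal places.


Total = 17. Proportions: 10/17, 7/17. sum(p_i^2) = 0.5156. Gini = 1 - 0.5156 = 0.4844, which rounds to 0.484.

0.484


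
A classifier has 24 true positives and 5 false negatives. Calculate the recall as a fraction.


Recall = TP / (TP + FN) = 24 / 29 = 24/29.

24/29


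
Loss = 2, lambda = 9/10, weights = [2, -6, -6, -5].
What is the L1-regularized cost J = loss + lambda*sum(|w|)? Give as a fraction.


L1 norm = sum(|w|) = 19. J = 2 + 9/10 * 19 = 191/10.

191/10


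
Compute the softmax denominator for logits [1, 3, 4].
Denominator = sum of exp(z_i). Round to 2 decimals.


Denom = e^1=2.7183 + e^3=20.0855 + e^4=54.5982. Sum = 77.4020, which rounds to 77.40.

77.40


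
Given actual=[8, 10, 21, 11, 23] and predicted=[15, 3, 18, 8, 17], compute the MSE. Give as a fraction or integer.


MSE = (1/5) * ((8-15)^2=49 + (10-3)^2=49 + (21-18)^2=9 + (11-8)^2=9 + (23-17)^2=36). Sum = 152. MSE = 152/5.

152/5


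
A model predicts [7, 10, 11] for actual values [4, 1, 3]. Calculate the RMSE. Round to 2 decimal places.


MSE = 51.3333. RMSE = sqrt(51.3333) = 7.16.

7.16


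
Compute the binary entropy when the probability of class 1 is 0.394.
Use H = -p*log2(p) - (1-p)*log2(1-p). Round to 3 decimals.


H = -0.394*log2(0.394) - 0.606*log2(0.606) = 0.967.

0.967


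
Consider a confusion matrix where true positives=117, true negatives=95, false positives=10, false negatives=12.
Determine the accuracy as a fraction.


Accuracy = (TP + TN) / (TP + TN + FP + FN) = (117 + 95) / 234 = 106/117.

106/117


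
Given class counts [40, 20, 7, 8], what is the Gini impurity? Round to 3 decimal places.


Total = 75. Proportions: 40/75, 20/75, 7/75, 8/75. sum(p_i^2) = 0.3756. Gini = 1 - 0.3756 = 0.6244, which rounds to 0.624.

0.624


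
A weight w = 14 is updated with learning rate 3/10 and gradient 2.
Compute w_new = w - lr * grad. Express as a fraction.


w_new = 14 - 3/10 * 2 = 14 - 3/5 = 67/5.

67/5


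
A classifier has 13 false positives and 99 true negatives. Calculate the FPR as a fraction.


FPR = FP / (FP + TN) = 13 / 112 = 13/112.

13/112


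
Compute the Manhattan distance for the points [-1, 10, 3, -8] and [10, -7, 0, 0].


d = sum of absolute differences: |-1-10|=11 + |10--7|=17 + |3-0|=3 + |-8-0|=8 = 39.

39


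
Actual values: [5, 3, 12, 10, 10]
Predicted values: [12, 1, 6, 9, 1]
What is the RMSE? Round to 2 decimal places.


MSE = 34.2000. RMSE = sqrt(34.2000) = 5.85.

5.85


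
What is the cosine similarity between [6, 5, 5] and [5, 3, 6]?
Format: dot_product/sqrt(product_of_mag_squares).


dot = 75. |a|^2 = 86, |b|^2 = 70. cos = 75/sqrt(6020).

75/sqrt(6020)


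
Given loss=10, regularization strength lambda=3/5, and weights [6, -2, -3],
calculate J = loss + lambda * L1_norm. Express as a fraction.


L1 norm = sum(|w|) = 11. J = 10 + 3/5 * 11 = 83/5.

83/5


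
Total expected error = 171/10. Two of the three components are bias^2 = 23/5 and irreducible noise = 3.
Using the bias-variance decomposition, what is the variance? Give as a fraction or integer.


Total error = bias^2 + variance + irreducible noise. So variance = 171/10 - 23/5 - 3 = 19/2.

19/2


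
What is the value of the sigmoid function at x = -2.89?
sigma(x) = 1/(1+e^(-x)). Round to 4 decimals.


sigma(-2.89) = 1/(1+e^(2.89)) = 1/(1+17.993310) = 1/18.993310 = 0.0527.

0.0527
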